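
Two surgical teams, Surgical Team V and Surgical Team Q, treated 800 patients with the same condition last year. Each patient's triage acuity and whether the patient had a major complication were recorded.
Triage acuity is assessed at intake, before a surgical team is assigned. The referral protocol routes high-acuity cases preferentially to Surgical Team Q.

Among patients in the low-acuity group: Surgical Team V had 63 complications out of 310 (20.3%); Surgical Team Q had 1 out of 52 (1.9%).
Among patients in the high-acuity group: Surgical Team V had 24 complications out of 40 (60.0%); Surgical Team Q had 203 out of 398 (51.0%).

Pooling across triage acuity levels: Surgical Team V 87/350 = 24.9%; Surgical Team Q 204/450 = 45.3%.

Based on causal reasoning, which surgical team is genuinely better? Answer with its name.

The triage acuity-specific comparison favours Surgical Team Q throughout, but the pooled figures favour Surgical Team V. The question is whether to condition on triage acuity.
Triage acuity differs across surgical teams for reasons unrelated to any effect of the surgical team itself, and it separately predicts the outcome — a classic confounder. We must compare within triage acuity levels.
Within each level — low-acuity: 20.3% vs 1.9%; high-acuity: 60.0% vs 51.0% — Surgical Team Q is lower every time.

Surgical Team Q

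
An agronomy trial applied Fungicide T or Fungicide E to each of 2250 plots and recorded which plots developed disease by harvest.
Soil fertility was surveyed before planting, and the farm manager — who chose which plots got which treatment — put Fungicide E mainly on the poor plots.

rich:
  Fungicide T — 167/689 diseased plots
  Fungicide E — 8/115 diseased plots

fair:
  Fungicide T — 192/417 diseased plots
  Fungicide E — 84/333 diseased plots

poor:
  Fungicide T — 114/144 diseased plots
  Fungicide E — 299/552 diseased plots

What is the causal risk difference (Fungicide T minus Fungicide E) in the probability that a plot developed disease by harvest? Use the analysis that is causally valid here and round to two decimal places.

Within every soil fertility level Fungicide E has the lower rate, yet pooled Fungicide T does — Simpson's reversal.
Nothing the fungicide does changes soil fertility; the imbalance is an allocation artefact. With soil fertility also predicting the outcome, the pooled figure is confounded, and the within-stratum comparison is the causal one.
Adjusting over the population distribution of soil fertility: 0.357·(0.242−0.070) + 0.333·(0.460−0.252) + 0.309·(0.792−0.542) = +0.208.

+0.21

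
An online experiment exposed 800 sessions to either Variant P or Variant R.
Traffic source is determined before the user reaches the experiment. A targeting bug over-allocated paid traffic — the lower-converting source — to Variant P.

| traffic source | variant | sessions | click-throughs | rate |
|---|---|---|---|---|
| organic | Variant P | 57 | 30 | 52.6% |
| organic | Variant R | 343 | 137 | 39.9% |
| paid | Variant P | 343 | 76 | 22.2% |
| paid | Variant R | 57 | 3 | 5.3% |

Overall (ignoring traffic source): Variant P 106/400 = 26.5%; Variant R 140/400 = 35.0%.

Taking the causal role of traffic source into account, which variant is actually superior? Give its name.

Variant P

The traffic source-specific comparison favours Variant P throughout, but the pooled figures favour Variant R. The question is whether to condition on traffic source.
Traffic source satisfies the back-door criterion: it is not a descendant of the variant, and it blocks the spurious path from variant to outcome. Adjusting for it (i.e., using the within-traffic source rates) gives the causal effect.
Within each level — organic: 52.6% vs 39.9%; paid: 22.2% vs 5.3% — Variant P is higher every time.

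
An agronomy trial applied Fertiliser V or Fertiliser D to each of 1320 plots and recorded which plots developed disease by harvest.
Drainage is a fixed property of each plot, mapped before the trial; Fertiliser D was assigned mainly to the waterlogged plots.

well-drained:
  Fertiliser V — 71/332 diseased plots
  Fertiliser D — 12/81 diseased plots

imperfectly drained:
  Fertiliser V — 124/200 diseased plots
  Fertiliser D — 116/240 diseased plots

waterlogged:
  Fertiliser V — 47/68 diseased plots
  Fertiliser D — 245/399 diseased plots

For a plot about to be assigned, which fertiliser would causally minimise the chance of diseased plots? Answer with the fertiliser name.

Fertiliser D

Field drainage satisfies the back-door criterion: it is not a descendant of the fertiliser, and it blocks the spurious path from fertiliser to outcome. Adjusting for it (i.e., using the within-field drainage rates) gives the causal effect.
Within each level — well-drained: 21.4% vs 14.8%; imperfectly drained: 62.0% vs 48.3%; waterlogged: 69.1% vs 61.4% — Fertiliser D is lower every time.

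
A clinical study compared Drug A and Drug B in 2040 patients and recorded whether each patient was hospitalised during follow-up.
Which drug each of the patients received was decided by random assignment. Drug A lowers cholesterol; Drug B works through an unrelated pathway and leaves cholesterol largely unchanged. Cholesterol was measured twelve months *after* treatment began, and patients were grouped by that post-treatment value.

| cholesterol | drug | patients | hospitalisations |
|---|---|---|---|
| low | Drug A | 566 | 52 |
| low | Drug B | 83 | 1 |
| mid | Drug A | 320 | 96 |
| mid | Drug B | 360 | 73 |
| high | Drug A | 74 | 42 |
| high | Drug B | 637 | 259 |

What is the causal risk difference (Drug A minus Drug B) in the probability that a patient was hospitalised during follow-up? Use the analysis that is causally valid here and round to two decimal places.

Cholesterol here is a post-treatment variable shaped by the drug; conditioning on it would introduce bias rather than remove it. The overall comparison is the causal one.
The causal difference is the pooled difference: 0.198 − 0.308 = -0.110.

-0.11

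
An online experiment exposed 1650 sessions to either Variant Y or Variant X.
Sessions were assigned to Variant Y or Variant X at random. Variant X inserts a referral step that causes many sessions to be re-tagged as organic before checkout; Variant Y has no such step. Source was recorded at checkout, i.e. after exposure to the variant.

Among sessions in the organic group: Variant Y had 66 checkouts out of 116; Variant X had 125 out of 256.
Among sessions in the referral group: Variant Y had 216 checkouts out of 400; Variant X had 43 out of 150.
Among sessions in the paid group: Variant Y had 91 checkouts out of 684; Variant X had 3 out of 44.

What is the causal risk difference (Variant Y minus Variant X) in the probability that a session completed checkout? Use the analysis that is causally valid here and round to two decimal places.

-0.07

Traffic source is recorded after the variant and is itself shifted by it — it sits on the causal path from variant to outcome. Conditioning on a mediator would strip out part of the effect we want; the pooled comparison gives the total causal effect.
The causal difference is the pooled difference: 0.311 − 0.380 = -0.069.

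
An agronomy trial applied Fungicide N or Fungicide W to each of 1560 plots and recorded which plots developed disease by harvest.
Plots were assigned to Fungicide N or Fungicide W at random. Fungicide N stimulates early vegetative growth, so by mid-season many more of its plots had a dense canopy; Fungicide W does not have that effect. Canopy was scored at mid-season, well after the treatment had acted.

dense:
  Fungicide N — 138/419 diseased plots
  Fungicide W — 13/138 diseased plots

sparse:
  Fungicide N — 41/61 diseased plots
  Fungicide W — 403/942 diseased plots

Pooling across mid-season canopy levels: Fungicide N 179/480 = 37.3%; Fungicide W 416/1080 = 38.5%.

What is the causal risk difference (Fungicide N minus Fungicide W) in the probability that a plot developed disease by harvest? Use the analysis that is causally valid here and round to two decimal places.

-0.01

The distribution of mid-season canopy is itself part of what the fungicide does — it is an intermediate outcome. Holding it fixed would remove that part of the effect; the total effect is the pooled difference.
The causal difference is the pooled difference: 0.373 − 0.385 = -0.012.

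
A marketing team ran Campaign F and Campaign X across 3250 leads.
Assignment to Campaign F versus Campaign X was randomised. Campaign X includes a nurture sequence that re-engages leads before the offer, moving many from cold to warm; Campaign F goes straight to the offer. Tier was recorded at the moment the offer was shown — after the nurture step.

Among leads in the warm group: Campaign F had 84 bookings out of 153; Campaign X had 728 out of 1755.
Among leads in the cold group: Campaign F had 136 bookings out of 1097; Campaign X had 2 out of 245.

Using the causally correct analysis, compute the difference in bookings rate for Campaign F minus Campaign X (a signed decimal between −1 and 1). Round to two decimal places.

Engagement tier is recorded after the campaign and is itself shifted by it — it sits on the causal path from campaign to outcome. Conditioning on a mediator would strip out part of the effect we want; the pooled comparison gives the total causal effect.
The causal difference is the pooled difference: 0.176 − 0.365 = -0.189.

-0.19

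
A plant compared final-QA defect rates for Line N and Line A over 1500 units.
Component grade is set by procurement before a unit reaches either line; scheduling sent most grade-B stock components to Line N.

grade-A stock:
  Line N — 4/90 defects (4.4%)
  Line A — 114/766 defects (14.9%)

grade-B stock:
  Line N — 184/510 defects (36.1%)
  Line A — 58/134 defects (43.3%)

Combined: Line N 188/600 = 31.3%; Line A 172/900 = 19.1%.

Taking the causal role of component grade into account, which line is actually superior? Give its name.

Line N

Here component grade is a common cause — it drives both which line a case falls under and the outcome. The crude comparison mixes populations; the stratum-specific rates are the causally relevant ones.
Within each level — grade-A stock: 4.4% vs 14.9%; grade-B stock: 36.1% vs 43.3% — Line N is lower every time.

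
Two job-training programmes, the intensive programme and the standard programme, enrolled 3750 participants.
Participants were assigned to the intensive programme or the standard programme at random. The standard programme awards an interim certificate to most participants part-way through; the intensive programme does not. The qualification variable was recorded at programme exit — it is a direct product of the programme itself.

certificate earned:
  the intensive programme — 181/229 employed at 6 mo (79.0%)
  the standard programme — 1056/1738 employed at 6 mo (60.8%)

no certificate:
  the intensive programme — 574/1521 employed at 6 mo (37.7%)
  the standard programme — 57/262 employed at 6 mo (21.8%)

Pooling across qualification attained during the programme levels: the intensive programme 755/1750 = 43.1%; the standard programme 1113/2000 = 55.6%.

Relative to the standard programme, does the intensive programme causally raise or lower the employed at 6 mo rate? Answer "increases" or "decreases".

decreases

Qualification attained during the programme here is a post-treatment variable shaped by the programme; conditioning on it would introduce bias rather than remove it. The overall comparison is the causal one.
Pooled: the intensive programme 43.1% vs the standard programme 55.6%; the standard programme is higher overall.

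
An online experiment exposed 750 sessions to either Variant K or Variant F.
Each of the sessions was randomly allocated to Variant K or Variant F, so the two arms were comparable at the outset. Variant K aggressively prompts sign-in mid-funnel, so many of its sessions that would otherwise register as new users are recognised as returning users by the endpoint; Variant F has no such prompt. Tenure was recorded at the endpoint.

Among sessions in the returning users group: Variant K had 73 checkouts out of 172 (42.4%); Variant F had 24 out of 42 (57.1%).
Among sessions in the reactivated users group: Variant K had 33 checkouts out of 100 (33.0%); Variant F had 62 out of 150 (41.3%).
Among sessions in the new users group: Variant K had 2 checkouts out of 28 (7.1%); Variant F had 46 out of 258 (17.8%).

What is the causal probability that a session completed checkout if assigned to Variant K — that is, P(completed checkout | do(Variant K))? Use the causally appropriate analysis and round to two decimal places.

0.36

The user tenure-specific comparison favours Variant F throughout, but the pooled figures favour Variant K. The question is whether to condition on user tenure.
Because the variant influences user tenure, user tenure is a post-treatment mediator, not a confounder. Stratifying on it would bias the estimate; the causal effect is the crude pooled difference.
So P(outcome | do(Variant K)) is just the pooled rate for Variant K: 108/300 = 0.360.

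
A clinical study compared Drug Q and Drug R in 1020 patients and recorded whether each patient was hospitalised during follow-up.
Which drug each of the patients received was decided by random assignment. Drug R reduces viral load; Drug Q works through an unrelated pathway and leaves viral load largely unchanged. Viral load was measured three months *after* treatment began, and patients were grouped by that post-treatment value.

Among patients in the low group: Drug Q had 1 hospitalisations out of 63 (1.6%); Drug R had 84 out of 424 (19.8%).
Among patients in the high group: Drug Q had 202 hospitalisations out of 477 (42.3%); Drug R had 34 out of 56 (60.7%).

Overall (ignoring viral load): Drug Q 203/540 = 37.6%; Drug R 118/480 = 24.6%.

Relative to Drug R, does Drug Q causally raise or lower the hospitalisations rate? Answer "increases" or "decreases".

The stratified and pooled comparisons disagree (Drug Q wins within each viral load; Drug R wins overall), so the answer turns on the causal role of viral load.
Because the drug influences viral load, viral load is a post-treatment mediator, not a confounder. Stratifying on it would bias the estimate; the causal effect is the crude pooled difference.
Pooled: Drug Q 37.6% vs Drug R 24.6%; Drug R is lower overall.

increases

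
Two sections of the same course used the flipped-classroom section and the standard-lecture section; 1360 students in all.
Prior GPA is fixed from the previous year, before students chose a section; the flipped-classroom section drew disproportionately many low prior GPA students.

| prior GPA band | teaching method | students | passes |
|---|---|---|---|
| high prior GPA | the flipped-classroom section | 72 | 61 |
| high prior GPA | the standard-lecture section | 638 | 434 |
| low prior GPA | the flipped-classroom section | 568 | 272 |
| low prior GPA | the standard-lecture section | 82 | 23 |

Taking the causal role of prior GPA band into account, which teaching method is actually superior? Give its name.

the flipped-classroom section

Within every prior GPA band level the flipped-classroom section has the higher rate, yet pooled the standard-lecture section does — Simpson's reversal.
Prior GPA band satisfies the back-door criterion: it is not a descendant of the teaching method, and it blocks the spurious path from teaching method to outcome. Adjusting for it (i.e., using the within-prior GPA band rates) gives the causal effect.
Within each level — high prior GPA: 84.7% vs 68.0%; low prior GPA: 47.9% vs 28.0% — the flipped-classroom section is higher every time.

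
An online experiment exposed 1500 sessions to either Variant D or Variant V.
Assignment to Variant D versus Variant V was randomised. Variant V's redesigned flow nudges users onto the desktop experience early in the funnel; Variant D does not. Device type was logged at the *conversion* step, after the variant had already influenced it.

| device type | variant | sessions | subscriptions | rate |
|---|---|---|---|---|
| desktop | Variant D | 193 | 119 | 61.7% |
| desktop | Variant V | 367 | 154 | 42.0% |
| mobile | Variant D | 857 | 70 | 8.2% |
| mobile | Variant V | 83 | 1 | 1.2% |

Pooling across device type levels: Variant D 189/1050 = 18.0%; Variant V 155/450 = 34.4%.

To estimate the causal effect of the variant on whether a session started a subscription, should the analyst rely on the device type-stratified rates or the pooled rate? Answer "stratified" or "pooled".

Stratifying would compare variants among sessions the variants themselves sorted into device type groups — a form of selection on an intermediate. The unconditioned pooled rates give the total causal effect.
Pooled: Variant D 18.0% vs Variant V 34.4%; Variant V is higher overall.

pooled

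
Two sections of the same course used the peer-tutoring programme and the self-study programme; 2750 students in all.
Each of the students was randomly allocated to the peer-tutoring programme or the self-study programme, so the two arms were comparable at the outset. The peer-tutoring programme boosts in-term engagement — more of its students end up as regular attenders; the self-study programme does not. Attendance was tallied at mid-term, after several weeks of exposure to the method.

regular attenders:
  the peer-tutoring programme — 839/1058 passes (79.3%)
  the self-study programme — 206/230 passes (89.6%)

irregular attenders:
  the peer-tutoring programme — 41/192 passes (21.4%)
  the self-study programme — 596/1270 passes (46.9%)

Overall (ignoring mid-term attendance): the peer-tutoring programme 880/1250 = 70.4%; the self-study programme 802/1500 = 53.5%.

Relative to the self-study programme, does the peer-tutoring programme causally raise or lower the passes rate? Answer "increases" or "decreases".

Because the teaching method influences mid-term attendance, mid-term attendance is a post-treatment mediator, not a confounder. Stratifying on it would bias the estimate; the causal effect is the crude pooled difference.
Pooled: the peer-tutoring programme 70.4% vs the self-study programme 53.5%; the peer-tutoring programme is higher overall.

increases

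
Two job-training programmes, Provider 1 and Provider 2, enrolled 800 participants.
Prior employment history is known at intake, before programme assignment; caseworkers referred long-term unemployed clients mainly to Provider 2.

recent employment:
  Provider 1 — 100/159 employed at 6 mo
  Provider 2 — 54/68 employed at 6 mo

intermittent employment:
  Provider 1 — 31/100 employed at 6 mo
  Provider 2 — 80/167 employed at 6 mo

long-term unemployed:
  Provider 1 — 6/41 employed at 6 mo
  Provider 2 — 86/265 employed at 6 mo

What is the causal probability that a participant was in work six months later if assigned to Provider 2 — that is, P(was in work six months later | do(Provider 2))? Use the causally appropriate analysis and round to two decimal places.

0.51

The prior employment history-specific comparison favours Provider 2 throughout, but the pooled figures favour Provider 1. The question is whether to condition on prior employment history.
Prior employment history differs across programmes for reasons unrelated to any effect of the programme itself, and it separately predicts the outcome — a classic confounder. We must compare within prior employment history levels.
Standardising Provider 2 to the population prior employment history mix: 0.284·54/68 + 0.334·80/167 + 0.383·86/265 = 0.509.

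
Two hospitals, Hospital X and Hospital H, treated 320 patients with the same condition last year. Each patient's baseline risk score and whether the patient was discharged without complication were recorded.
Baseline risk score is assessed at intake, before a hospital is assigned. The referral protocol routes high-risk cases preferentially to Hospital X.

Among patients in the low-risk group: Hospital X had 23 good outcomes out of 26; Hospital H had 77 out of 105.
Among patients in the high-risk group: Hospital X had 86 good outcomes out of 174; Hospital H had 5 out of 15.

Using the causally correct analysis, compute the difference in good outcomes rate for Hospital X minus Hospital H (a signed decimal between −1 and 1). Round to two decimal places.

+0.16

Within every baseline risk score level Hospital X has the higher rate, yet pooled Hospital H does — Simpson's reversal.
Nothing the hospital does changes baseline risk score; the imbalance is an allocation artefact. With baseline risk score also predicting the outcome, the pooled figure is confounded, and the within-stratum comparison is the causal one.
Adjusting over the population distribution of baseline risk score: 0.409·(0.885−0.733) + 0.591·(0.494−0.333) = +0.157.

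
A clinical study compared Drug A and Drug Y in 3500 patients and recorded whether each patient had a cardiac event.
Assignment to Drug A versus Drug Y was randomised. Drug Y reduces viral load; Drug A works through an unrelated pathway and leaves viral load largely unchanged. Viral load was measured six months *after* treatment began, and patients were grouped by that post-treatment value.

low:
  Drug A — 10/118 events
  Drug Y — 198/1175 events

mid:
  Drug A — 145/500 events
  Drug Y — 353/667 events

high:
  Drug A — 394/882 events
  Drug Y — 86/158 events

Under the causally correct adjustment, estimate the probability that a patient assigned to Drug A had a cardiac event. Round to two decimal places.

The distribution of viral load is itself part of what the drug does — it is an intermediate outcome. Holding it fixed would remove that part of the effect; the total effect is the pooled difference.
So P(outcome | do(Drug A)) is just the pooled rate for Drug A: 549/1500 = 0.366.

0.37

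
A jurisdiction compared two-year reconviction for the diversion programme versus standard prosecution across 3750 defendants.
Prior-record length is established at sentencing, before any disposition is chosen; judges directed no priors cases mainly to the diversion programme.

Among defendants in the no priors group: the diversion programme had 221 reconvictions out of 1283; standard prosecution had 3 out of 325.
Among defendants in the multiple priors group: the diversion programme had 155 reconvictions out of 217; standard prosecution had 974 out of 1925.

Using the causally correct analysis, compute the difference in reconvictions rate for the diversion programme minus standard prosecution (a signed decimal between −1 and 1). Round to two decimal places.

+0.19

standard prosecution is lower inside every prior-record length stratum but the diversion programme is lower in aggregate. Whether to stratify depends on how prior-record length relates to the disposition.
The imbalance in prior-record length arose from how defendants were allocated, not from anything the disposition did; and prior-record length independently affects the outcome. The pooled gap is confounded — condition on prior-record length.
Adjusting over the population distribution of prior-record length: 0.429·(0.172−0.009) + 0.571·(0.714−0.506) = +0.189.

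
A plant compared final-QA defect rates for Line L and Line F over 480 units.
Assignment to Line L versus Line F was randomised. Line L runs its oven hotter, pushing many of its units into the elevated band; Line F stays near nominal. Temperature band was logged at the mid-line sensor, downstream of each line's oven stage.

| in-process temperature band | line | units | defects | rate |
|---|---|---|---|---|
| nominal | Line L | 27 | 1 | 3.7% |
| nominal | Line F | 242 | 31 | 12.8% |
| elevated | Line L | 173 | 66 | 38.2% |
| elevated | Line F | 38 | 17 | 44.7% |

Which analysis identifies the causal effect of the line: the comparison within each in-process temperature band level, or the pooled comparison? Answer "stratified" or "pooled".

Line L is lower inside every in-process temperature band stratum but Line F is lower in aggregate. Whether to stratify depends on how in-process temperature band relates to the line.
In-process temperature band is recorded after the line and is itself shifted by it — it sits on the causal path from line to outcome. Conditioning on a mediator would strip out part of the effect we want; the pooled comparison gives the total causal effect.
Pooled: Line L 33.5% vs Line F 17.1%; Line F is lower overall.

pooled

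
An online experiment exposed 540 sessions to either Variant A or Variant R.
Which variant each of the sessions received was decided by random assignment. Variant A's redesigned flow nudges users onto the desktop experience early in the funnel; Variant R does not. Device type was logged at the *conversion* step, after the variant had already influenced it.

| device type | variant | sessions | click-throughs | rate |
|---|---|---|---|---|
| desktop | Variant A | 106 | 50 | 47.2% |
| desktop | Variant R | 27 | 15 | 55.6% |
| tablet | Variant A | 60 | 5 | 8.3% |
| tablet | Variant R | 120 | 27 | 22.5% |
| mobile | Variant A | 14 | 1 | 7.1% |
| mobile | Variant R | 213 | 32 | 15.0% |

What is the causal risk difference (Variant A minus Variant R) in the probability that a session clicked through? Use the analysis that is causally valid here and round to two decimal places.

The device type-specific comparison favours Variant R throughout, but the pooled figures favour Variant A. The question is whether to condition on device type.
Device type is recorded after the variant and is itself shifted by it — it sits on the causal path from variant to outcome. Conditioning on a mediator would strip out part of the effect we want; the pooled comparison gives the total causal effect.
The causal difference is the pooled difference: 0.311 − 0.206 = +0.106.

+0.11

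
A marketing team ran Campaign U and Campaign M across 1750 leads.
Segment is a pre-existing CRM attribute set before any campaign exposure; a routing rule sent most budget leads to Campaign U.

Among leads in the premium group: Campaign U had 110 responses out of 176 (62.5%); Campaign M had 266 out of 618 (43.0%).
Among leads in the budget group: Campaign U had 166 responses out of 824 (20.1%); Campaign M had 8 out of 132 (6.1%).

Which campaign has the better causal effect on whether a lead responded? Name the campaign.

Customer segment differs across campaigns for reasons unrelated to any effect of the campaign itself, and it separately predicts the outcome — a classic confounder. We must compare within customer segment levels.
Within each level — premium: 62.5% vs 43.0%; budget: 20.1% vs 6.1% — Campaign U is higher every time.

Campaign U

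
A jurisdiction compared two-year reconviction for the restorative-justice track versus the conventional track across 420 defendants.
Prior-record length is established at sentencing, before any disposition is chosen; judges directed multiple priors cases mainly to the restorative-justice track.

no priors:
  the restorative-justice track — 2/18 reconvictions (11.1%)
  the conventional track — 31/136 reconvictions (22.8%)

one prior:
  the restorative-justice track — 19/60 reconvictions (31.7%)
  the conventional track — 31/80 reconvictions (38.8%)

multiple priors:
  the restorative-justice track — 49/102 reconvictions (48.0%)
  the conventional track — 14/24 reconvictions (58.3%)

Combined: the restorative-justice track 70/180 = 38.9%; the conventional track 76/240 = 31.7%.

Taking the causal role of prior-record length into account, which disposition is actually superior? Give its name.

Nothing the disposition does changes prior-record length; the imbalance is an allocation artefact. With prior-record length also predicting the outcome, the pooled figure is confounded, and the within-stratum comparison is the causal one.
Within each level — no priors: 11.1% vs 22.8%; one prior: 31.7% vs 38.8%; multiple priors: 48.0% vs 58.3% — the restorative-justice track is lower every time.

the restorative-justice track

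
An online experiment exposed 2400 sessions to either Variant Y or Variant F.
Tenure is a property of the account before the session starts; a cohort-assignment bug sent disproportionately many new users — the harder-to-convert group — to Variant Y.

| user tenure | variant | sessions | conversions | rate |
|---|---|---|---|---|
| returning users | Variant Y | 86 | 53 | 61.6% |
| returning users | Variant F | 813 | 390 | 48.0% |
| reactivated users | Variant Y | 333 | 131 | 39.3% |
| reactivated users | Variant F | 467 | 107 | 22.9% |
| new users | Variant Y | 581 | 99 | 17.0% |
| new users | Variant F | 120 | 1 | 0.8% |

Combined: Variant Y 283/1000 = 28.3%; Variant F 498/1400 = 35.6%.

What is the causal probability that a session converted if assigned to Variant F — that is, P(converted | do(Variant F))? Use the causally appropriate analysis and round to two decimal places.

Variant Y is higher inside every user tenure stratum but Variant F is higher in aggregate. Whether to stratify depends on how user tenure relates to the variant.
User tenure is set before the variant has any effect — it is not caused by the variant — and it independently drives the outcome. That makes it a confounder, so the causal comparison is within user tenure levels.
Standardising Variant F to the population user tenure mix: 0.375·390/813 + 0.333·107/467 + 0.292·1/120 = 0.258.

0.26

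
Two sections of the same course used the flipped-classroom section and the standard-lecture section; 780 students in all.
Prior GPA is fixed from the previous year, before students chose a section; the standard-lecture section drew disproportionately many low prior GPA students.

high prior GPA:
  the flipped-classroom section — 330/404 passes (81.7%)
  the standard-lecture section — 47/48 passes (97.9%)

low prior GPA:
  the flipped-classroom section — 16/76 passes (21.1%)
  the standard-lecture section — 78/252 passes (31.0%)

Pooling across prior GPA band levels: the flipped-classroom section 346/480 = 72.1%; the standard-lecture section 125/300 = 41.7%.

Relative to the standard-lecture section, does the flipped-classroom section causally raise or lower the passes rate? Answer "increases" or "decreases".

the standard-lecture section is higher inside every prior GPA band stratum but the flipped-classroom section is higher in aggregate. Whether to stratify depends on how prior GPA band relates to the teaching method.
The imbalance in prior GPA band arose from how students were allocated, not from anything the teaching method did; and prior GPA band independently affects the outcome. The pooled gap is confounded — condition on prior GPA band.
Within each level — high prior GPA: 81.7% vs 97.9%; low prior GPA: 21.1% vs 31.0% — the standard-lecture section is higher every time.

decreases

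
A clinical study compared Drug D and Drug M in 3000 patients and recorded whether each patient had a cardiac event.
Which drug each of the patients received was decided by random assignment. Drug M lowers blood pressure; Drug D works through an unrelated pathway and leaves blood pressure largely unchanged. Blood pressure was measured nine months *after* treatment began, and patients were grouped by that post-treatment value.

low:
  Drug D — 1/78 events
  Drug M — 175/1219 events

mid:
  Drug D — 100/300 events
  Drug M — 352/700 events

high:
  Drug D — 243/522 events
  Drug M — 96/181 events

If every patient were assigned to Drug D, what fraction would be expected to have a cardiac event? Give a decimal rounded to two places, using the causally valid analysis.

0.38

Stratifying would compare drugs among patients the drugs themselves sorted into blood pressure groups — a form of selection on an intermediate. The unconditioned pooled rates give the total causal effect.
So P(outcome | do(Drug D)) is just the pooled rate for Drug D: 344/900 = 0.382.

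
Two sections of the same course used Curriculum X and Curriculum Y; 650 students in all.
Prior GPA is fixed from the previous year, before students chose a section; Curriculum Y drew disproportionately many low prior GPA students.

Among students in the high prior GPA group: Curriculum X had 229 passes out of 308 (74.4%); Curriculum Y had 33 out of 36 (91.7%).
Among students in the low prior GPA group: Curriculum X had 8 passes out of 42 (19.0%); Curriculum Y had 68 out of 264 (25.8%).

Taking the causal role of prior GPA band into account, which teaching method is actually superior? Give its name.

Curriculum Y

Nothing the teaching method does changes prior GPA band; the imbalance is an allocation artefact. With prior GPA band also predicting the outcome, the pooled figure is confounded, and the within-stratum comparison is the causal one.
Within each level — high prior GPA: 74.4% vs 91.7%; low prior GPA: 19.0% vs 25.8% — Curriculum Y is higher every time.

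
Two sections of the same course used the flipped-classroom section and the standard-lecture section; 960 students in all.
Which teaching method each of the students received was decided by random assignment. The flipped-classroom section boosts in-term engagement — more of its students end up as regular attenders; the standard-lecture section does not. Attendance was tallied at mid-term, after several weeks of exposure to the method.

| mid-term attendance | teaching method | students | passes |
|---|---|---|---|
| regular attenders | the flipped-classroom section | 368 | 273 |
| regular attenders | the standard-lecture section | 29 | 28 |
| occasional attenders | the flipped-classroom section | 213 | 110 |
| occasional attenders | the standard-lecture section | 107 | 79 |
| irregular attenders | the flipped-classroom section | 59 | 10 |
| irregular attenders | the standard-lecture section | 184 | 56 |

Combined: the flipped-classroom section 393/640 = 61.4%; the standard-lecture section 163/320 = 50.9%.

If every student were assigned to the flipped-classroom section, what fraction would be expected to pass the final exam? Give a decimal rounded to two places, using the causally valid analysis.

0.61

The stratified and pooled comparisons disagree (the standard-lecture section wins within each mid-term attendance; the flipped-classroom section wins overall), so the answer turns on the causal role of mid-term attendance.
Stratifying would compare teaching methods among students the teaching methods themselves sorted into mid-term attendance groups — a form of selection on an intermediate. The unconditioned pooled rates give the total causal effect.
So P(outcome | do(the flipped-classroom section)) is just the pooled rate for the flipped-classroom section: 393/640 = 0.614.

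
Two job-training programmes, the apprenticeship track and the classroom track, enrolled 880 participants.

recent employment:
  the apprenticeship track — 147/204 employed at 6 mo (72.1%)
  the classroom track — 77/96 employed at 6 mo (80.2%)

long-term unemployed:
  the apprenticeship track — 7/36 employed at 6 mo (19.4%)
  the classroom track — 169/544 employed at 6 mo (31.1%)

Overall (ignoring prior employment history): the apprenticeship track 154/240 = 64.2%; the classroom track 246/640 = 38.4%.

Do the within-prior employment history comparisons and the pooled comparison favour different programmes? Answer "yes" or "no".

yes

Within each prior employment history level (recent employment 72.1% vs 80.2%; long-term unemployed 19.4% vs 31.1%), the classroom track has the higher rate every time. Pooled: 64.2% vs 38.4% — the apprenticeship track has the higher rate overall. The two comparisons disagree.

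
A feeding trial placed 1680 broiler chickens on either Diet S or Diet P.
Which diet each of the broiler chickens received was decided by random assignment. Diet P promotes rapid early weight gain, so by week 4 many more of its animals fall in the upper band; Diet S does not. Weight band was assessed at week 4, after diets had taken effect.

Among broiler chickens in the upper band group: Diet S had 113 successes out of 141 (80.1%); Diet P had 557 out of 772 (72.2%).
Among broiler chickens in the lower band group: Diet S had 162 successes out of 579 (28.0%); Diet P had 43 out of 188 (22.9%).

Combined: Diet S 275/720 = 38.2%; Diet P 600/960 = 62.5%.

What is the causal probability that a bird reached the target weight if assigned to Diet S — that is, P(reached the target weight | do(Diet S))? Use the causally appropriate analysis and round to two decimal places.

Within every week-4 weight band level Diet S has the higher rate, yet pooled Diet P does — Simpson's reversal.
Week-4 weight band is recorded after the diet and is itself shifted by it — it sits on the causal path from diet to outcome. Conditioning on a mediator would strip out part of the effect we want; the pooled comparison gives the total causal effect.
So P(outcome | do(Diet S)) is just the pooled rate for Diet S: 275/720 = 0.382.

0.38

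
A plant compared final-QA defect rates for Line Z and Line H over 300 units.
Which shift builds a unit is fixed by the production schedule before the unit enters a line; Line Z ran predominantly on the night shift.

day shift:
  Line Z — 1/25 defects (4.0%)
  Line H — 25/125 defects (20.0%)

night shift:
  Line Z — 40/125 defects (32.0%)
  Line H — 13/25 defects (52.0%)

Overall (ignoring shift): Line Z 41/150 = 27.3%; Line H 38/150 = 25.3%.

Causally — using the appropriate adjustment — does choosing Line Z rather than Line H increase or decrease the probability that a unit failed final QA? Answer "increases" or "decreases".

decreases

Shift satisfies the back-door criterion: it is not a descendant of the line, and it blocks the spurious path from line to outcome. Adjusting for it (i.e., using the within-shift rates) gives the causal effect.
Within each level — day shift: 4.0% vs 20.0%; night shift: 32.0% vs 52.0% — Line Z is lower every time.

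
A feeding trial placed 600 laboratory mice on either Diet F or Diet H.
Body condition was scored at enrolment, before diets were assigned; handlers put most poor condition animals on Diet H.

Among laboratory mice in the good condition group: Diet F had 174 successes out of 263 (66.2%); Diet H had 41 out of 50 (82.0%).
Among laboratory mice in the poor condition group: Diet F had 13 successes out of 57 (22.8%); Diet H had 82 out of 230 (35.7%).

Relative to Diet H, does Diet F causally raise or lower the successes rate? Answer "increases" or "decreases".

decreases

Nothing the diet does changes starting body condition; the imbalance is an allocation artefact. With starting body condition also predicting the outcome, the pooled figure is confounded, and the within-stratum comparison is the causal one.
Within each level — good condition: 66.2% vs 82.0%; poor condition: 22.8% vs 35.7% — Diet H is higher every time.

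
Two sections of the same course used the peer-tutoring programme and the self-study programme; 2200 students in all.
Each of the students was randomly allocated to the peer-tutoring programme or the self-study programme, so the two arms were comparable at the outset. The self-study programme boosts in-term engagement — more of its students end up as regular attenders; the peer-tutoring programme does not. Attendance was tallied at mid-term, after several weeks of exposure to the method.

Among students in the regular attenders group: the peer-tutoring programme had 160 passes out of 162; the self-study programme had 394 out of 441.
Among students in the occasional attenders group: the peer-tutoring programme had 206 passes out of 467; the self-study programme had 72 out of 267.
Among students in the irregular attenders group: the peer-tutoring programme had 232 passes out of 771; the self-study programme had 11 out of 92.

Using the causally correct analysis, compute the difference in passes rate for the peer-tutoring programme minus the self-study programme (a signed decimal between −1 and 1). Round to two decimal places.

-0.17

the peer-tutoring programme is higher inside every mid-term attendance stratum but the self-study programme is higher in aggregate. Whether to stratify depends on how mid-term attendance relates to the teaching method.
The distribution of mid-term attendance is itself part of what the teaching method does — it is an intermediate outcome. Holding it fixed would remove that part of the effect; the total effect is the pooled difference.
The causal difference is the pooled difference: 0.427 − 0.596 = -0.169.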